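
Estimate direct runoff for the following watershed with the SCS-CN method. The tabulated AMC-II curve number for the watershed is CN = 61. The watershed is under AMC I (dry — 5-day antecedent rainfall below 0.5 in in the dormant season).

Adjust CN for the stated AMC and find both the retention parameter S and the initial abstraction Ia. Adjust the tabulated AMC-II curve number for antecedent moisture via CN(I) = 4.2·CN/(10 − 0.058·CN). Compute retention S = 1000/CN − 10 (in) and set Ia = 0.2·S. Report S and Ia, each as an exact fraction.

Adjust CN=61 to AMC I: 4.2·61/(10 − 0.058·61) → (1281/5) ÷ (3231/500) = 42700/1077 ≈ 39.647
Retention S: 1000/CN − 10 with CN=39.647 → S = 6500/427 ≈ 15.222 in
Ia = 0.2S: 0.2·15.222 = 3.044 in (exactly 1300/427)

S = 6500/427 in ≈ 15.222 in; Ia = 1300/427 in ≈ 3.044 in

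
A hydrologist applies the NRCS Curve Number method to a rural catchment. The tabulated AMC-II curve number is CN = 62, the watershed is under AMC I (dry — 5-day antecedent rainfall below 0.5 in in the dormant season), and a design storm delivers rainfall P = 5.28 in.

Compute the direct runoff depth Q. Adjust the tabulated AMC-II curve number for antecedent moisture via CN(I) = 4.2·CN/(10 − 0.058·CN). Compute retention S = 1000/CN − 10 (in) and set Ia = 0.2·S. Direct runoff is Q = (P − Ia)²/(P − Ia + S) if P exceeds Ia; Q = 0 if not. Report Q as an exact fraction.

Dry (AMC I): CN(I) = 4.2·62/(10 − 0.058·62) = (1302/5)/(1601/250) = 65100/1601 ≈ 40.662
Max retention: S = 1000/(65100/1601) − 10 = 9500/651 in (≈ 14.593 in)
Initial abstraction Ia = S/5 = (9500/651)/5 = 1900/651 ≈ 2.919 in
P − Ia = 5.280 − 2.919 = 38432/16275 ≈ 2.361 in (> 0, runoff occurs)
Q: (38432/16275)² ÷ (275932/16275) = 369254656/1122698325 in (≈ 0.329 in)

Q = 369254656/1122698325 in ≈ 0.329 in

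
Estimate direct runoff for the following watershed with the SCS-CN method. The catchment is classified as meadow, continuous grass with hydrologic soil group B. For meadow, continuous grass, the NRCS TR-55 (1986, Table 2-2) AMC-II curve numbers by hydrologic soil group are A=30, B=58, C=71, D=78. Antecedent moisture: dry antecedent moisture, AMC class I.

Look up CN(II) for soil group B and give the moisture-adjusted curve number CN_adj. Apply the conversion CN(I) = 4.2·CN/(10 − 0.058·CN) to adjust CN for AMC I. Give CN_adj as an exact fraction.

CN_adj = 2900/79 ≈ 36.709

NRCS table: meadow, continuous grass, soil group B → CN(II) = 58
Adjust CN=58 to AMC I: 4.2·58/(10 − 0.058·58) → (1218/5) ÷ (1659/250) = 2900/79 ≈ 36.709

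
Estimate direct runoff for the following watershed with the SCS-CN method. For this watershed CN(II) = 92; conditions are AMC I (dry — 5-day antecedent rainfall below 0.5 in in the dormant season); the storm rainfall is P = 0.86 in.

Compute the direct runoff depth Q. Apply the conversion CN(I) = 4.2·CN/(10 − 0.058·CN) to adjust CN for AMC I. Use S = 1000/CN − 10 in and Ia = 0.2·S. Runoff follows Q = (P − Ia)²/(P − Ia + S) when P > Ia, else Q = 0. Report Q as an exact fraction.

Q = 115971361/1467571350 in ≈ 0.079 in

CN(I) from CN(II)=92: (4.2·92)/(10 − 0.058·92) = 48300/583 ≈ 82.847
S = 1000/(48300/583) − 10 = 1000/483 in ≈ 2.070 in
Initial abstraction Ia = S/5 = (1000/483)/5 = 200/483 ≈ 0.414 in
Excess rainfall: 0.860 − 0.414 = 0.446 in; P > Ia so Q > 0
Q = (10769/24150)²/((10769/24150) + 1000/483) = (115971361/583222500)/(60769/24150) = 115971361/1467571350 in ≈ 0.079 in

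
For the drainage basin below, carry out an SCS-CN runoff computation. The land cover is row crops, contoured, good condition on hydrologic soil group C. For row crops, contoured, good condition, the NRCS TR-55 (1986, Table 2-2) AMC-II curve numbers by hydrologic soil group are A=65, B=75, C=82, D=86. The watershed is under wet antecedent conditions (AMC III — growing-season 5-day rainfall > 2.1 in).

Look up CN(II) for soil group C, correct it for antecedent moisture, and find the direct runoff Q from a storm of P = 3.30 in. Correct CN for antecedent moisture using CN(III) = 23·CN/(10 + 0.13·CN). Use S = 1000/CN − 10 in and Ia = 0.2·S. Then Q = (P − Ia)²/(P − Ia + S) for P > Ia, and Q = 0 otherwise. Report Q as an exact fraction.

NRCS table: row crops, contoured, good condition, soil group C → CN(II) = 82
Wet (AMC III): CN(III) = 23·82/(10 + 0.13·82) = 1886/(1033/50) = 94300/1033 ≈ 91.288
Retention S: 1000/CN − 10 with CN=91.288 → S = 900/943 ≈ 0.954 in
Ia = 0.2S: 0.2·0.954 = 0.191 in (exactly 180/943)
Since P=3.300 > Ia=0.191: effective rainfall P−Ia = 29319/9430 in
Q: (29319/9430)² ÷ (38319/9430) = 286534587/120449390 in (≈ 2.379 in)

Q = 286534587/120449390 in ≈ 2.379 in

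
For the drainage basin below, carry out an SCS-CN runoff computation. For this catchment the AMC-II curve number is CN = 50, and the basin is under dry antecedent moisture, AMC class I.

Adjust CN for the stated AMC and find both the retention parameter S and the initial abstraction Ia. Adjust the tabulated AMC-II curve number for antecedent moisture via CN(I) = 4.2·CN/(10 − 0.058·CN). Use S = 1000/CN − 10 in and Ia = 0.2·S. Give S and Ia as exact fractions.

S = 500/21 in ≈ 23.810 in; Ia = 100/21 in ≈ 4.762 in

Dry (AMC I): CN(I) = 4.2·50/(10 − 0.058·50) = 210/(71/10) = 2100/71 ≈ 29.577
Max retention: S = 1000/(2100/71) − 10 = 500/21 in (≈ 23.810 in)
Ia = 0.2S: 0.2·23.810 = 4.762 in (exactly 100/21)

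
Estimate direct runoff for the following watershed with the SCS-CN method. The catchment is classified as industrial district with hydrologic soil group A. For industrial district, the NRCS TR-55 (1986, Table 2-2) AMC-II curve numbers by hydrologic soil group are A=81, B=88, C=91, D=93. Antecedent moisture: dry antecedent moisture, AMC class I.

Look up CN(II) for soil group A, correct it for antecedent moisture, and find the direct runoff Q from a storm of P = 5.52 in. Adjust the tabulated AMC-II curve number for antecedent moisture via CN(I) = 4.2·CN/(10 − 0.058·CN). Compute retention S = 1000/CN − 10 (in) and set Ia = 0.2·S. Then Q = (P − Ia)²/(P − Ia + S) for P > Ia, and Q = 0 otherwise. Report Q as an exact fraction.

NRCS table: industrial district, soil group A → CN(II) = 81
CN(I) from CN(II)=81: (4.2·81)/(10 − 0.058·81) = 170100/2651 ≈ 64.164
S = 1000/(170100/2651) − 10 = 9500/1701 in ≈ 5.585 in
Initial abstraction Ia = S/5 = (9500/1701)/5 = 1900/1701 ≈ 1.117 in
P − Ia = 5.520 − 1.117 = 187238/42525 ≈ 4.403 in (> 0, runoff occurs)
Runoff Q = (P−Ia)²/(P−Ia+S) = (4.403)²/(4.403+5.585) = 17529034322/9030991725 ≈ 1.941 in

Q = 17529034322/9030991725 in ≈ 1.941 in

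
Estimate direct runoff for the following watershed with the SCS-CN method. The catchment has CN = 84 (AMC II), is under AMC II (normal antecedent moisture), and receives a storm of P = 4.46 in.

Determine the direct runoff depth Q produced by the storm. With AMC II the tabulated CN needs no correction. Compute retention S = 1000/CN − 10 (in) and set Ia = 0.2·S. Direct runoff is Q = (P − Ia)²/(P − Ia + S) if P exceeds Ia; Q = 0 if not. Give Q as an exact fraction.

Q = 18344089/6597150 in ≈ 2.781 in

CN(II) = 84; AMC II needs no correction.
Retention S: 1000/CN − 10 with CN=84.000 → S = 40/21 ≈ 1.905 in
Ia = 0.2·(40/21) = 8/21 in ≈ 0.381 in
P − Ia = 4.460 − 0.381 = 4283/1050 ≈ 4.079 in (> 0, runoff occurs)
Q = (4283/1050)²/((4283/1050) + 40/21) = (18344089/1102500)/(6283/1050) = 18344089/6597150 in ≈ 2.781 in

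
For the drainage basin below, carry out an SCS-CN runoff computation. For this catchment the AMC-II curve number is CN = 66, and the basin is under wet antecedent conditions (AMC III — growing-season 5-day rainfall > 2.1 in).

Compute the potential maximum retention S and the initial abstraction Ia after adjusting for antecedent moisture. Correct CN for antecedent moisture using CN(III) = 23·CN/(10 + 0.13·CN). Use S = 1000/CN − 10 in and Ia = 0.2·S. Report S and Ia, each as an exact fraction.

Adjust CN=66 to AMC III: 23·66/(10 + 0.13·66) → 1518 ÷ (929/50) = 75900/929 ≈ 81.701
Max retention: S = 1000/(75900/929) − 10 = 1700/759 in (≈ 2.240 in)
Initial abstraction Ia = S/5 = (1700/759)/5 = 340/759 ≈ 0.448 in

S = 1700/759 in ≈ 2.240 in; Ia = 340/759 in ≈ 0.448 in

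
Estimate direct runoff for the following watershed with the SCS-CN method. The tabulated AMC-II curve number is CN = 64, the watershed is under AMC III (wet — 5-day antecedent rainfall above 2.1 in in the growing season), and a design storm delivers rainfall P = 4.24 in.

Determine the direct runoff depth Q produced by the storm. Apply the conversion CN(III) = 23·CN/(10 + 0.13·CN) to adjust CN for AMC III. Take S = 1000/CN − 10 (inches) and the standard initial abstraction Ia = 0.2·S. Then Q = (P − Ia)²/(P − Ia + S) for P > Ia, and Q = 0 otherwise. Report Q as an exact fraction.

Wet (AMC III): CN(III) = 23·64/(10 + 0.13·64) = 1472/(458/25) = 18400/229 ≈ 80.349
Retention S: 1000/CN − 10 with CN=80.349 → S = 225/92 ≈ 2.446 in
Initial abstraction Ia = S/5 = (225/92)/5 = 45/92 ≈ 0.489 in
Excess rainfall: 4.240 − 0.489 = 3.751 in; P > Ia so Q > 0
Q = (8627/2300)²/((8627/2300) + 225/92) = (74425129/5290000)/(3563/575) = 74425129/32779600 in ≈ 2.270 in

Q = 74425129/32779600 in ≈ 2.270 in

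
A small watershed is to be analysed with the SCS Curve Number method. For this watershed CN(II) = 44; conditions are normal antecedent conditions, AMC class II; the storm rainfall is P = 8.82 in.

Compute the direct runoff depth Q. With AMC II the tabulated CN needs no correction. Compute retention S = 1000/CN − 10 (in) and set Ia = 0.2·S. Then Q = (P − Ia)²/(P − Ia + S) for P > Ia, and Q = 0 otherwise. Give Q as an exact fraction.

Average conditions: CN = 44 (no AMC adjustment).
Retention S: 1000/CN − 10 with CN=44.000 → S = 140/11 ≈ 12.727 in
Ia = 0.2S: 0.2·12.727 = 2.545 in (exactly 28/11)
P − Ia = 8.820 − 2.545 = 3451/550 ≈ 6.275 in (> 0, runoff occurs)
Runoff Q = (P−Ia)²/(P−Ia+S) = (6.275)²/(6.275+12.727) = 1701343/821150 ≈ 2.072 in

Q = 1701343/821150 in ≈ 2.072 in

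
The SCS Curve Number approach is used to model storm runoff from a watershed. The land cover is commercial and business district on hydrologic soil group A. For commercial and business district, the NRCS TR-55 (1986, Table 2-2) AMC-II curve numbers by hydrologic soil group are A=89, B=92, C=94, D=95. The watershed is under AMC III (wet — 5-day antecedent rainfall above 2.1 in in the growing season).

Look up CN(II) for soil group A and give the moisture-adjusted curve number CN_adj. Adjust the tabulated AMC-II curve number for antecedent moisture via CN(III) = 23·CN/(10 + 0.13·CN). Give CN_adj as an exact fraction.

NRCS table: commercial and business district, soil group A → CN(II) = 89
Adjust CN=89 to AMC III: 23·89/(10 + 0.13·89) → 2047 ÷ (2157/100) = 204700/2157 ≈ 94.900

CN_adj = 204700/2157 ≈ 94.900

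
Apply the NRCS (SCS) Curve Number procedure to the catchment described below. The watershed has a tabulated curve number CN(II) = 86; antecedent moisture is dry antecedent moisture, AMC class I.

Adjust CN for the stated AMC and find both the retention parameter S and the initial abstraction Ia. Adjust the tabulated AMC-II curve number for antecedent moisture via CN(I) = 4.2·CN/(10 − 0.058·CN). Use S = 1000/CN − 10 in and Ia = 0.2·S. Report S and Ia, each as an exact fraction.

S = 500/129 in ≈ 3.876 in; Ia = 100/129 in ≈ 0.775 in

CN(I) from CN(II)=86: (4.2·86)/(10 − 0.058·86) = 12900/179 ≈ 72.067
Retention S: 1000/CN − 10 with CN=72.067 → S = 500/129 ≈ 3.876 in
Ia = 0.2·(500/129) = 100/129 in ≈ 0.775 in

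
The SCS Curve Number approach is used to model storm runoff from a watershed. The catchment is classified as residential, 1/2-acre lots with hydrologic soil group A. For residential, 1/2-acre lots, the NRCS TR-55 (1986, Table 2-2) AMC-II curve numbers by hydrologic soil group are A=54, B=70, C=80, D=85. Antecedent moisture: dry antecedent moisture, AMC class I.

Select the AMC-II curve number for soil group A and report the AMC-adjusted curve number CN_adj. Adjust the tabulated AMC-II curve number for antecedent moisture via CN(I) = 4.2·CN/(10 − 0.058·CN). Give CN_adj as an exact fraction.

NRCS table: residential, 1/2-acre lots, soil group A → CN(II) = 54
Dry (AMC I): CN(I) = 4.2·54/(10 − 0.058·54) = (1134/5)/(1717/250) = 56700/1717 ≈ 33.023

CN_adj = 56700/1717 ≈ 33.023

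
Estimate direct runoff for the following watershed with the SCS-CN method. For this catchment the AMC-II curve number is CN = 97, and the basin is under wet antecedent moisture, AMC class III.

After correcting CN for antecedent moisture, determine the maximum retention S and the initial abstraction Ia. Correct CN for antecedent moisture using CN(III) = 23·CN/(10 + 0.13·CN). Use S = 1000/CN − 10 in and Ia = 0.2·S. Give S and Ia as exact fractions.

S = 300/2231 in ≈ 0.134 in; Ia = 60/2231 in ≈ 0.027 in

Wet (AMC III): CN(III) = 23·97/(10 + 0.13·97) = 2231/(2261/100) = 223100/2261 ≈ 98.673
S = 1000/(223100/2261) − 10 = 300/2231 in ≈ 0.134 in
Ia = 0.2S: 0.2·0.134 = 0.027 in (exactly 60/2231)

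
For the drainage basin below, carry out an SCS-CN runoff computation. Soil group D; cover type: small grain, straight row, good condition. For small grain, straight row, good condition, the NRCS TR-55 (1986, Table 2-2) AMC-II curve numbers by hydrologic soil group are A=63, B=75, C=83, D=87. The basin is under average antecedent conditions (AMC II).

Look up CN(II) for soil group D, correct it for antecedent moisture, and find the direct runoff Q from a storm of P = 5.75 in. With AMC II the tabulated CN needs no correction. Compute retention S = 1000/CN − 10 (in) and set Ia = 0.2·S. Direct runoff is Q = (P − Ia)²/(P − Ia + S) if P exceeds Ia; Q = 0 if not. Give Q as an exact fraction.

Q = 3598609/841116 in ≈ 4.278 in

NRCS table: small grain, straight row, good condition, soil group D → CN(II) = 87
Average conditions: CN = 87 (no AMC adjustment).
S = 1000/87 − 10 = 130/87 in ≈ 1.494 in
Initial abstraction Ia = S/5 = (130/87)/5 = 26/87 ≈ 0.299 in
Since P=5.750 > Ia=0.299: effective rainfall P−Ia = 1897/348 in
Runoff Q = (P−Ia)²/(P−Ia+S) = (5.451)²/(5.451+1.494) = 3598609/841116 ≈ 4.278 in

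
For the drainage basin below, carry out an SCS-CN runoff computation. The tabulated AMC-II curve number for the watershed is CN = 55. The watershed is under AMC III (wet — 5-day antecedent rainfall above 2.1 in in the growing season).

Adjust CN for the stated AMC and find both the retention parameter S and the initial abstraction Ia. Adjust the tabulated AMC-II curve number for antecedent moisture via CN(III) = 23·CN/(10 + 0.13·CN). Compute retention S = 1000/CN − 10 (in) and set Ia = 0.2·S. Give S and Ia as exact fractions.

CN(III) from CN(II)=55: (23·55)/(10 + 0.13·55) = 25300/343 ≈ 73.761
Retention S: 1000/CN − 10 with CN=73.761 → S = 900/253 ≈ 3.557 in
Ia = 0.2·(900/253) = 180/253 in ≈ 0.711 in

S = 900/253 in ≈ 3.557 in; Ia = 180/253 in ≈ 0.711 in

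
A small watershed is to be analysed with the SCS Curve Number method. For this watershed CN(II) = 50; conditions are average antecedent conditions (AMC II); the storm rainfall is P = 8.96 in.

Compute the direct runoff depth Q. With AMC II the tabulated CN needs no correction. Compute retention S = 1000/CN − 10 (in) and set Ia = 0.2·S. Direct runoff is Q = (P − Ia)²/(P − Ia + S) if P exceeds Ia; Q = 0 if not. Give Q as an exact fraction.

AMC II — tabulated CN = 50 applies directly.
S = 1000/50 − 10 = 10 in ≈ 10.000 in
Ia = 0.2S: 0.2·10.000 = 2.000 in (exactly 2)
Excess rainfall: 8.960 − 2.000 = 6.960 in; P > Ia so Q > 0
Q = (174/25)²/((174/25) + 10) = (30276/625)/(424/25) = 7569/2650 in ≈ 2.856 in

Q = 7569/2650 in ≈ 2.856 in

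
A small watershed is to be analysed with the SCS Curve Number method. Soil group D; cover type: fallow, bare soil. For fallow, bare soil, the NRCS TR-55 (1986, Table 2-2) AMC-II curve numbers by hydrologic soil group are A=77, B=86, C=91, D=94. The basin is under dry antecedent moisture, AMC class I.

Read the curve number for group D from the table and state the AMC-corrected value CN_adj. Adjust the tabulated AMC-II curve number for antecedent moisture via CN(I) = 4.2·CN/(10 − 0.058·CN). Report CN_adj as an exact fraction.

CN_adj = 32900/379 ≈ 86.807

NRCS table: fallow, bare soil, soil group D → CN(II) = 94
Adjust CN=94 to AMC I: 4.2·94/(10 − 0.058·94) → (1974/5) ÷ (1137/250) = 32900/379 ≈ 86.807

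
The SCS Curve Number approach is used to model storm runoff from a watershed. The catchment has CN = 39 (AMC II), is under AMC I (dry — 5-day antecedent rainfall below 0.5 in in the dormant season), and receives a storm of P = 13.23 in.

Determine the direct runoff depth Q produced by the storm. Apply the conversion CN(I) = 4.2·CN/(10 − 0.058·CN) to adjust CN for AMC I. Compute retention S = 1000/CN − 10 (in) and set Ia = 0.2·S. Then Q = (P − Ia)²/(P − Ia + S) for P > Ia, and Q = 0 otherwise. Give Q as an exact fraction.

Q = 224237290369/288577680300 in ≈ 0.777 in

CN(I) from CN(II)=39: (4.2·39)/(10 − 0.058·39) = 81900/3869 ≈ 21.168
Retention S: 1000/CN − 10 with CN=21.168 → S = 30500/819 ≈ 37.241 in
Ia = 0.2·(30500/819) = 6100/819 in ≈ 7.448 in
Since P=13.230 > Ia=7.448: effective rainfall P−Ia = 473537/81900 in
Runoff Q = (P−Ia)²/(P−Ia+S) = (5.782)²/(5.782+37.241) = 224237290369/288577680300 ≈ 0.777 in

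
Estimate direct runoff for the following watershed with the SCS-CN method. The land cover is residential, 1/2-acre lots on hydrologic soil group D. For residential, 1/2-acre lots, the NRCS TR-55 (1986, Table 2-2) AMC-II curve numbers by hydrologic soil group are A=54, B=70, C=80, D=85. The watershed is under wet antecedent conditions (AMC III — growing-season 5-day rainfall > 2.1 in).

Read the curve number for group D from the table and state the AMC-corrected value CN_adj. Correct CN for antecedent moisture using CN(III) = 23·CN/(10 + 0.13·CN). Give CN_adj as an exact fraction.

CN_adj = 39100/421 ≈ 92.874

NRCS table: residential, 1/2-acre lots, soil group D → CN(II) = 85
Wet (AMC III): CN(III) = 23·85/(10 + 0.13·85) = 1955/(421/20) = 39100/421 ≈ 92.874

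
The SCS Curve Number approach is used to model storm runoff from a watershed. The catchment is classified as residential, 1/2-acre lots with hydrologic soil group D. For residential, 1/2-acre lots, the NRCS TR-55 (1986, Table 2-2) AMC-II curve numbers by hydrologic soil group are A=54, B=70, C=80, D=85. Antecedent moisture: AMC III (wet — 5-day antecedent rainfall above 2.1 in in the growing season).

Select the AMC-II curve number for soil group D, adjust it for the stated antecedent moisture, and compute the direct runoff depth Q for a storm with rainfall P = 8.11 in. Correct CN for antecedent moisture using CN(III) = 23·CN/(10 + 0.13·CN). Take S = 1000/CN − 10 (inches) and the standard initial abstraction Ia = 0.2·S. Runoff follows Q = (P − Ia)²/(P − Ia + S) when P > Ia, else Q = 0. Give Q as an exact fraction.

NRCS table: residential, 1/2-acre lots, soil group D → CN(II) = 85
Adjust CN=85 to AMC III: 23·85/(10 + 0.13·85) → 1955 ÷ (421/20) = 39100/421 ≈ 92.874
Retention S: 1000/CN − 10 with CN=92.874 → S = 300/391 ≈ 0.767 in
Ia = 0.2S: 0.2·0.767 = 0.153 in (exactly 60/391)
P − Ia = 8.110 − 0.153 = 311101/39100 ≈ 7.957 in (> 0, runoff occurs)
Q = (311101/39100)²/((311101/39100) + 300/391) = (96783832201/1528810000)/(341101/39100) = 96783832201/13337049100 in ≈ 7.257 in

Q = 96783832201/13337049100 in ≈ 7.257 in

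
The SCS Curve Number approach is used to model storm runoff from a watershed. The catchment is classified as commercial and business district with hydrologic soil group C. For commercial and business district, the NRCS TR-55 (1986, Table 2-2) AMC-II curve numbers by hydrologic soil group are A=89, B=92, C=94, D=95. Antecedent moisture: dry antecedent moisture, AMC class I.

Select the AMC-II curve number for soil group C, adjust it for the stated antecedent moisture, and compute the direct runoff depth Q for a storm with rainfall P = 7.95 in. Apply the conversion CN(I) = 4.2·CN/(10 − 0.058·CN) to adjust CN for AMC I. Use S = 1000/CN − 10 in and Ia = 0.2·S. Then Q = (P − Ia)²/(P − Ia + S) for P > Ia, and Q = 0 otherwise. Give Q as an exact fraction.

Q = 2531196721/396846380 in ≈ 6.378 in

NRCS table: commercial and business district, soil group C → CN(II) = 94
Adjust CN=94 to AMC I: 4.2·94/(10 − 0.058·94) → (1974/5) ÷ (1137/250) = 32900/379 ≈ 86.807
S = 1000/(32900/379) − 10 = 500/329 in ≈ 1.520 in
Initial abstraction Ia = S/5 = (500/329)/5 = 100/329 ≈ 0.304 in
P − Ia = 7.950 − 0.304 = 50311/6580 ≈ 7.646 in (> 0, runoff occurs)
Runoff Q = (P−Ia)²/(P−Ia+S) = (7.646)²/(7.646+1.520) = 2531196721/396846380 ≈ 6.378 in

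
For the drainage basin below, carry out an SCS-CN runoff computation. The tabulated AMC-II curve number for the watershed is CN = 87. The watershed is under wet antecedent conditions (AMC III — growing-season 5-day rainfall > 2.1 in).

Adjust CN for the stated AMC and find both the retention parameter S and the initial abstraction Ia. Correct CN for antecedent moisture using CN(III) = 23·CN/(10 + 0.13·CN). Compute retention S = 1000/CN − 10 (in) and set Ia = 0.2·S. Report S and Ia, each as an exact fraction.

S = 1300/2001 in ≈ 0.650 in; Ia = 260/2001 in ≈ 0.130 in

Adjust CN=87 to AMC III: 23·87/(10 + 0.13·87) → 2001 ÷ (2131/100) = 200100/2131 ≈ 93.900
S = 1000/(200100/2131) − 10 = 1300/2001 in ≈ 0.650 in
Initial abstraction Ia = S/5 = (1300/2001)/5 = 260/2001 ≈ 0.130 in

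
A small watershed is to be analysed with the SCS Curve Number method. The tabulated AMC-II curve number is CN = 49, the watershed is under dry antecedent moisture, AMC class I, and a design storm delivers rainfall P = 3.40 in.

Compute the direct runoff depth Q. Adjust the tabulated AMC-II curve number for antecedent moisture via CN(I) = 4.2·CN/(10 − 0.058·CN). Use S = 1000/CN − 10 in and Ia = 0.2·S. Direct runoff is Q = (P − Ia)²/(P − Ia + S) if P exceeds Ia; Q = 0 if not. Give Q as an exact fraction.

CN(I) from CN(II)=49: (4.2·49)/(10 − 0.058·49) = 34300/1193 ≈ 28.751
S = 1000/(34300/1193) − 10 = 8500/343 in ≈ 24.781 in
Initial abstraction Ia = S/5 = (8500/343)/5 = 1700/343 ≈ 4.956 in
P = 3.400 ≤ Ia = 4.956 in: entire storm abstracted, Q = 0.

Q = 0 in ≈ 0.000 in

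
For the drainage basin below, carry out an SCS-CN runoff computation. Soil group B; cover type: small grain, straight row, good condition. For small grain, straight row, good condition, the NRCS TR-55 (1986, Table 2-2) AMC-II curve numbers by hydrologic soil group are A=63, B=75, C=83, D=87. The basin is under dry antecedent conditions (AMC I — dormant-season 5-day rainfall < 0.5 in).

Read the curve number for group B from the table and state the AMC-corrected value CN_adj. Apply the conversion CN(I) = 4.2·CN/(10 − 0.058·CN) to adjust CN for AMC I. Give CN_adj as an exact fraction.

CN_adj = 6300/113 ≈ 55.752

NRCS table: small grain, straight row, good condition, soil group B → CN(II) = 75
Dry (AMC I): CN(I) = 4.2·75/(10 − 0.058·75) = 315/(113/20) = 6300/113 ≈ 55.752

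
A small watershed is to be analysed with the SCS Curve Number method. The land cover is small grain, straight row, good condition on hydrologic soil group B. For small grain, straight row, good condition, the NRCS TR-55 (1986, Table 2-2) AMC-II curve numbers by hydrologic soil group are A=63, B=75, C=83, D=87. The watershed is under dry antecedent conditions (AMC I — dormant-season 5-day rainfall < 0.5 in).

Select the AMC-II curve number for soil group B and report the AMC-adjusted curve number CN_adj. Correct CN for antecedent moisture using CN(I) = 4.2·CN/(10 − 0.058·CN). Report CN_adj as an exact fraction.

NRCS table: small grain, straight row, good condition, soil group B → CN(II) = 75
CN(I) from CN(II)=75: (4.2·75)/(10 − 0.058·75) = 6300/113 ≈ 55.752

CN_adj = 6300/113 ≈ 55.752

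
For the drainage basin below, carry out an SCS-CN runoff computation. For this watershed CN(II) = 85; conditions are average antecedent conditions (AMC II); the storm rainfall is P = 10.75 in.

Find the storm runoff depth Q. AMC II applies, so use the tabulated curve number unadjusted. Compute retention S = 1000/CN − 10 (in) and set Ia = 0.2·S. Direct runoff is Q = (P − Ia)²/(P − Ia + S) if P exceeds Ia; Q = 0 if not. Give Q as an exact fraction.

Q = 499849/56236 in ≈ 8.888 in

Average conditions: CN = 85 (no AMC adjustment).
Max retention: S = 1000/85 − 10 = 30/17 in (≈ 1.765 in)
Ia = 0.2S: 0.2·1.765 = 0.353 in (exactly 6/17)
Since P=10.750 > Ia=0.353: effective rainfall P−Ia = 707/68 in
Runoff Q = (P−Ia)²/(P−Ia+S) = (10.397)²/(10.397+1.765) = 499849/56236 ≈ 8.888 in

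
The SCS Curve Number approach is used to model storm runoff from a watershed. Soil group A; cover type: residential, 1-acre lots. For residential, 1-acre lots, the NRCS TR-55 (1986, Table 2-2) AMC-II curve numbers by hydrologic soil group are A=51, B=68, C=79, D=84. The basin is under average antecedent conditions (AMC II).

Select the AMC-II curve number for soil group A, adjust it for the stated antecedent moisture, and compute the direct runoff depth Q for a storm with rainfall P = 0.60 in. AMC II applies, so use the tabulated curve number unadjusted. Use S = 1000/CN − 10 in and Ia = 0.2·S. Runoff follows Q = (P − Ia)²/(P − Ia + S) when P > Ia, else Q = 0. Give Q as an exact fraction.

NRCS table: residential, 1-acre lots, soil group A → CN(II) = 51
Average conditions: CN = 51 (no AMC adjustment).
S = 1000/51 − 10 = 490/51 in ≈ 9.608 in
Initial abstraction Ia = S/5 = (490/51)/5 = 98/51 ≈ 1.922 in
P = 0.600 ≤ Ia = 1.922 in: entire storm abstracted, Q = 0.

Q = 0 in ≈ 0.000 in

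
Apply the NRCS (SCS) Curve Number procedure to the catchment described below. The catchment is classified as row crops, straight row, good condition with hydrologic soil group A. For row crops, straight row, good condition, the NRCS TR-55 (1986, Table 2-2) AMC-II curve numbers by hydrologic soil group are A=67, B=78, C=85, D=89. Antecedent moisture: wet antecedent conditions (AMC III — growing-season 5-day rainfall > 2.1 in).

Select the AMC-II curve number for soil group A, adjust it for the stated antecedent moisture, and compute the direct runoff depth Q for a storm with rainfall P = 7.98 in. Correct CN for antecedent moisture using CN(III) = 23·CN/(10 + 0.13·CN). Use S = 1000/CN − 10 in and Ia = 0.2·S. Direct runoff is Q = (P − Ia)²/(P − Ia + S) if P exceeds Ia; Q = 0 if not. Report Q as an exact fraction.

Q = 112853298627/19181828650 in ≈ 5.883 in

NRCS table: row crops, straight row, good condition, soil group A → CN(II) = 67
Adjust CN=67 to AMC III: 23·67/(10 + 0.13·67) → 1541 ÷ (1871/100) = 154100/1871 ≈ 82.362
Max retention: S = 1000/(154100/1871) − 10 = 3300/1541 in (≈ 2.141 in)
Ia = 0.2·(3300/1541) = 660/1541 in ≈ 0.428 in
P − Ia = 7.980 − 0.428 = 581859/77050 ≈ 7.552 in (> 0, runoff occurs)
Runoff Q = (P−Ia)²/(P−Ia+S) = (7.552)²/(7.552+2.141) = 112853298627/19181828650 ≈ 5.883 in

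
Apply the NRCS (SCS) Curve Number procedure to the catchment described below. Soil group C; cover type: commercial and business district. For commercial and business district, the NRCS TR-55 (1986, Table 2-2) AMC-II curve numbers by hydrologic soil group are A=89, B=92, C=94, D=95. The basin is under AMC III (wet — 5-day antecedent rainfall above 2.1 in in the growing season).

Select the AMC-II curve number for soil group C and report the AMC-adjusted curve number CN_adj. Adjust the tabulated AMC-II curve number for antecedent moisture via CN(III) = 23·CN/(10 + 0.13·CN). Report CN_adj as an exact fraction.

CN_adj = 108100/1111 ≈ 97.300

NRCS table: commercial and business district, soil group C → CN(II) = 94
CN(III) from CN(II)=94: (23·94)/(10 + 0.13·94) = 108100/1111 ≈ 97.300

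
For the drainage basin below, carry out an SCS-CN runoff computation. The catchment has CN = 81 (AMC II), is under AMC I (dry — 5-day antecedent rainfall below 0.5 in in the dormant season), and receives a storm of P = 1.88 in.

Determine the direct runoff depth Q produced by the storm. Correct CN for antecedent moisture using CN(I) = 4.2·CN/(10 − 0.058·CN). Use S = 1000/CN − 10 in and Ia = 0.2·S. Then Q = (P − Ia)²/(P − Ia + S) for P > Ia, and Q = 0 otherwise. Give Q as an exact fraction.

Adjust CN=81 to AMC I: 4.2·81/(10 − 0.058·81) → (1701/5) ÷ (2651/500) = 170100/2651 ≈ 64.164
Max retention: S = 1000/(170100/2651) − 10 = 9500/1701 in (≈ 5.585 in)
Initial abstraction Ia = S/5 = (9500/1701)/5 = 1900/1701 ≈ 1.117 in
Since P=1.880 > Ia=1.117: effective rainfall P−Ia = 32447/42525 in
Q: (32447/42525)² ÷ (269947/42525) = 1052807809/11479496175 in (≈ 0.092 in)

Q = 1052807809/11479496175 in ≈ 0.092 in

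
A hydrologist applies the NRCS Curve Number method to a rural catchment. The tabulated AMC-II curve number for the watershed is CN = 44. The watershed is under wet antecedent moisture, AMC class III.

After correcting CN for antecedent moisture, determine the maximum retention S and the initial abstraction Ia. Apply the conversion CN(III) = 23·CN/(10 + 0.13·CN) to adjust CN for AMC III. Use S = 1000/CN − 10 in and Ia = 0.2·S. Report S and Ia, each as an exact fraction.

Adjust CN=44 to AMC III: 23·44/(10 + 0.13·44) → 1012 ÷ (393/25) = 25300/393 ≈ 64.377
S = 1000/(25300/393) − 10 = 1400/253 in ≈ 5.534 in
Ia = 0.2·(1400/253) = 280/253 in ≈ 1.107 in

S = 1400/253 in ≈ 5.534 in; Ia = 280/253 in ≈ 1.107 in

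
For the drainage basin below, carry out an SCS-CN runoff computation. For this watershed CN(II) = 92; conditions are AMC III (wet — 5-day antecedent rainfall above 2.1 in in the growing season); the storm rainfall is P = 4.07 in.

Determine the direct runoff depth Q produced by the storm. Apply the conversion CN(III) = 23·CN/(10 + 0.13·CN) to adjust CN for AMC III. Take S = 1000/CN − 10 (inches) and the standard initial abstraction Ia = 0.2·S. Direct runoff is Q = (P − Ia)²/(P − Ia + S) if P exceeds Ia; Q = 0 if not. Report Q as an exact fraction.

Wet (AMC III): CN(III) = 23·92/(10 + 0.13·92) = 2116/(549/25) = 52900/549 ≈ 96.357
Max retention: S = 1000/(52900/549) − 10 = 200/529 in (≈ 0.378 in)
Ia = 0.2S: 0.2·0.378 = 0.076 in (exactly 40/529)
Excess rainfall: 4.070 − 0.076 = 3.994 in; P > Ia so Q > 0
Q = (211303/52900)²/((211303/52900) + 200/529) = (44648957809/2798410000)/(231303/52900) = 44648957809/12235928700 in ≈ 3.649 in

Q = 44648957809/12235928700 in ≈ 3.649 in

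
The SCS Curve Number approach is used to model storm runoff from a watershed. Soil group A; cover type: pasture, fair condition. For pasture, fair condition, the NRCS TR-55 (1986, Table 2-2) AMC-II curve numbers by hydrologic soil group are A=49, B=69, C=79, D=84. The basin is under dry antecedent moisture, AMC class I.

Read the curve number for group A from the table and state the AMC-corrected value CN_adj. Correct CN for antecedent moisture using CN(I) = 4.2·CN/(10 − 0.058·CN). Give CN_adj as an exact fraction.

CN_adj = 34300/1193 ≈ 28.751

NRCS table: pasture, fair condition, soil group A → CN(II) = 49
Adjust CN=49 to AMC I: 4.2·49/(10 − 0.058·49) → (1029/5) ÷ (3579/500) = 34300/1193 ≈ 28.751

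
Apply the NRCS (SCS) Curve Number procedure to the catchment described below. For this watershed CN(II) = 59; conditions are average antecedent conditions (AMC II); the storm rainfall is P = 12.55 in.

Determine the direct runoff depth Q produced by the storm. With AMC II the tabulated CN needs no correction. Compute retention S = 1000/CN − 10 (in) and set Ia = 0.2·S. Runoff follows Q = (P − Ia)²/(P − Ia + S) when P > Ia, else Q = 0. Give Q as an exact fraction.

Q = 173422561/25215420 in ≈ 6.878 in

AMC II — tabulated CN = 59 applies directly.
S = 1000/59 − 10 = 410/59 in ≈ 6.949 in
Ia = 0.2·(410/59) = 82/59 in ≈ 1.390 in
Since P=12.550 > Ia=1.390: effective rainfall P−Ia = 13169/1180 in
Q: (13169/1180)² ÷ (21369/1180) = 173422561/25215420 in (≈ 6.878 in)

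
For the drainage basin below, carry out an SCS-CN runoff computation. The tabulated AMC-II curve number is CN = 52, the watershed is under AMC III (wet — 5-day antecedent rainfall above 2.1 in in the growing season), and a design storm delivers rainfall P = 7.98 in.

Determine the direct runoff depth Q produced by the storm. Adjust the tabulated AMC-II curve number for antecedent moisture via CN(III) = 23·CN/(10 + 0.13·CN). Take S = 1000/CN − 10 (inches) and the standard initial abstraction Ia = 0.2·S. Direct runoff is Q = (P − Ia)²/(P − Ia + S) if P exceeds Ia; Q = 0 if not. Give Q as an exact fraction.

CN(III) from CN(II)=52: (23·52)/(10 + 0.13·52) = 29900/419 ≈ 71.360
Max retention: S = 1000/(29900/419) − 10 = 1200/299 in (≈ 4.013 in)
Ia = 0.2S: 0.2·4.013 = 0.803 in (exactly 240/299)
P − Ia = 7.980 − 0.803 = 107301/14950 ≈ 7.177 in (> 0, runoff occurs)
Q: (107301/14950)² ÷ (167301/14950) = 1279278289/277905550 in (≈ 4.603 in)

Q = 1279278289/277905550 in ≈ 4.603 in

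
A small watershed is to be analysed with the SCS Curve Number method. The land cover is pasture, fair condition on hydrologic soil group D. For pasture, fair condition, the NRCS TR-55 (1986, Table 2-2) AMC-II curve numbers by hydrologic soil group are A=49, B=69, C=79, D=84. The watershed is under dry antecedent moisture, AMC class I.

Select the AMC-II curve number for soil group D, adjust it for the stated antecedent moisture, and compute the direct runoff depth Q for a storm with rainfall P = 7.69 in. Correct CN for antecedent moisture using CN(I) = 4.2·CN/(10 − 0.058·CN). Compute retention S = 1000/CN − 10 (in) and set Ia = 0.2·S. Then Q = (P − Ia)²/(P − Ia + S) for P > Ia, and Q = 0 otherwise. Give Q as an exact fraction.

Q = 89478158641/22011588900 in ≈ 4.065 in

NRCS table: pasture, fair condition, soil group D → CN(II) = 84
CN(I) from CN(II)=84: (4.2·84)/(10 − 0.058·84) = 44100/641 ≈ 68.799
Retention S: 1000/CN − 10 with CN=68.799 → S = 2000/441 ≈ 4.535 in
Ia = 0.2·(2000/441) = 400/441 in ≈ 0.907 in
Excess rainfall: 7.690 − 0.907 = 6.783 in; P > Ia so Q > 0
Q: (299129/44100)² ÷ (499129/44100) = 89478158641/22011588900 in (≈ 4.065 in)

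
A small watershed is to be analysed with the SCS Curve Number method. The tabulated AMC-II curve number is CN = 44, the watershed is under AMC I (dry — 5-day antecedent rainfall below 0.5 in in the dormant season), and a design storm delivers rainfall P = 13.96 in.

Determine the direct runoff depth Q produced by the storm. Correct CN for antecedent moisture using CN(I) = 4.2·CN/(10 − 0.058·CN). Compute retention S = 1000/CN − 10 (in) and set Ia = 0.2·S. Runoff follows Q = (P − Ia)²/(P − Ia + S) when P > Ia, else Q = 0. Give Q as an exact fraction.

CN(I) from CN(II)=44: (4.2·44)/(10 − 0.058·44) = 3300/133 ≈ 24.812
Max retention: S = 1000/(3300/133) − 10 = 1000/33 in (≈ 30.303 in)
Ia = 0.2·(1000/33) = 200/33 in ≈ 6.061 in
Since P=13.960 > Ia=6.061: effective rainfall P−Ia = 6517/825 in
Q: (6517/825)² ÷ (31517/825) = 42471289/26001525 in (≈ 1.633 in)

Q = 42471289/26001525 in ≈ 1.633 in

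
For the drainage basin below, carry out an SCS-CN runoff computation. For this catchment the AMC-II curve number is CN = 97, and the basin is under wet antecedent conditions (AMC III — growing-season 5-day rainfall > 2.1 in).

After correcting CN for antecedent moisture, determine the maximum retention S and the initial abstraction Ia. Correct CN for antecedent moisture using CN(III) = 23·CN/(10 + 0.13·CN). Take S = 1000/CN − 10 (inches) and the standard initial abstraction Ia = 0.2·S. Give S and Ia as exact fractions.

S = 300/2231 in ≈ 0.134 in; Ia = 60/2231 in ≈ 0.027 in

CN(III) from CN(II)=97: (23·97)/(10 + 0.13·97) = 223100/2261 ≈ 98.673
Retention S: 1000/CN − 10 with CN=98.673 → S = 300/2231 ≈ 0.134 in
Initial abstraction Ia = S/5 = (300/2231)/5 = 60/2231 ≈ 0.027 in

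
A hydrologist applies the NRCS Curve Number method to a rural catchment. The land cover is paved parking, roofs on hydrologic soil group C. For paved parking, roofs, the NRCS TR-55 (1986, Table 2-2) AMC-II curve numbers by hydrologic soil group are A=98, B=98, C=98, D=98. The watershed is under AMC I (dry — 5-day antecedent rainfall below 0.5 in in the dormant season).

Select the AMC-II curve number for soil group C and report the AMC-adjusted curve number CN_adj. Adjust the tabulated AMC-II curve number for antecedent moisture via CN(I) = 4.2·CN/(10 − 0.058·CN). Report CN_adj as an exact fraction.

NRCS table: paved parking, roofs, soil group C → CN(II) = 98
Dry (AMC I): CN(I) = 4.2·98/(10 − 0.058·98) = (2058/5)/(1079/250) = 102900/1079 ≈ 95.366

CN_adj = 102900/1079 ≈ 95.366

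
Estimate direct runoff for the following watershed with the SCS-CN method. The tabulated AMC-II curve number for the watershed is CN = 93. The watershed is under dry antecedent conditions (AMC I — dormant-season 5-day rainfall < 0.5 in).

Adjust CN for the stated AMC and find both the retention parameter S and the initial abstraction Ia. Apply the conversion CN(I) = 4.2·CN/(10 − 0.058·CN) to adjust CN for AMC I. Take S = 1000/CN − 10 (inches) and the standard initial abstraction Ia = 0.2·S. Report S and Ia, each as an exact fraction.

Adjust CN=93 to AMC I: 4.2·93/(10 − 0.058·93) → (1953/5) ÷ (2303/500) = 27900/329 ≈ 84.802
Retention S: 1000/CN − 10 with CN=84.802 → S = 500/279 ≈ 1.792 in
Ia = 0.2S: 0.2·1.792 = 0.358 in (exactly 100/279)

S = 500/279 in ≈ 1.792 in; Ia = 100/279 in ≈ 0.358 in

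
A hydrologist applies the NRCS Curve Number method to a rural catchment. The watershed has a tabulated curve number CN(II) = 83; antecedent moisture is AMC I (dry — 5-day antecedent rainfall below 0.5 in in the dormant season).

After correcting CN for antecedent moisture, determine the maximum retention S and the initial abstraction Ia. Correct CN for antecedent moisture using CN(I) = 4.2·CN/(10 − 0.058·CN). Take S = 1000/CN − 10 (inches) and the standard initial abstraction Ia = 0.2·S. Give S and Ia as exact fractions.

S = 8500/1743 in ≈ 4.877 in; Ia = 1700/1743 in ≈ 0.975 in

Dry (AMC I): CN(I) = 4.2·83/(10 − 0.058·83) = (1743/5)/(2593/500) = 174300/2593 ≈ 67.219
Retention S: 1000/CN − 10 with CN=67.219 → S = 8500/1743 ≈ 4.877 in
Ia = 0.2S: 0.2·4.877 = 0.975 in (exactly 1700/1743)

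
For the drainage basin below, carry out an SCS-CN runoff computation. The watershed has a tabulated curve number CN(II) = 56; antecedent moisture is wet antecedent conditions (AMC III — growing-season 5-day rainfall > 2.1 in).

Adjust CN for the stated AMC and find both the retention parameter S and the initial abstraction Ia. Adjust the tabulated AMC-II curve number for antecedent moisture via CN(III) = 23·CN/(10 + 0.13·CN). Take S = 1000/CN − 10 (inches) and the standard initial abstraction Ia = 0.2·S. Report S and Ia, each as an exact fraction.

CN(III) from CN(II)=56: (23·56)/(10 + 0.13·56) = 4025/54 ≈ 74.537
S = 1000/(4025/54) − 10 = 550/161 in ≈ 3.416 in
Ia = 0.2·(550/161) = 110/161 in ≈ 0.683 in

S = 550/161 in ≈ 3.416 in; Ia = 110/161 in ≈ 0.683 in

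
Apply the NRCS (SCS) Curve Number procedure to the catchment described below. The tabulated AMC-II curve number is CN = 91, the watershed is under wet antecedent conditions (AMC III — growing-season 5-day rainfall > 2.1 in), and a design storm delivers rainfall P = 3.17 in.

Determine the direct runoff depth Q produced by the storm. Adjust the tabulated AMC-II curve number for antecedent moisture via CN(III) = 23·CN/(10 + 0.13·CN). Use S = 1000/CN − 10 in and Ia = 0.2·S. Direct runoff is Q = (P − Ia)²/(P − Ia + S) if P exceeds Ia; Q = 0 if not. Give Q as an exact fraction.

Q = 416645721361/153936173300 in ≈ 2.707 in

Adjust CN=91 to AMC III: 23·91/(10 + 0.13·91) → 2093 ÷ (2183/100) = 209300/2183 ≈ 95.877
Retention S: 1000/CN − 10 with CN=95.877 → S = 900/2093 ≈ 0.430 in
Ia = 0.2·(900/2093) = 180/2093 in ≈ 0.086 in
Since P=3.170 > Ia=0.086: effective rainfall P−Ia = 645481/209300 in
Q = (645481/209300)²/((645481/209300) + 900/2093) = (416645721361/43806490000)/(735481/209300) = 416645721361/153936173300 in ≈ 2.707 in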